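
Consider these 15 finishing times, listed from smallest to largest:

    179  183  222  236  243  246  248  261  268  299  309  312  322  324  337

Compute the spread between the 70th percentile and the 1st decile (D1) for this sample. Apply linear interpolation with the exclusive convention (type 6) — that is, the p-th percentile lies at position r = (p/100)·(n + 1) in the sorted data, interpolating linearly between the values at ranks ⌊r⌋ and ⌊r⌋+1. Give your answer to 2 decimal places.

n = 15.
P10: r = 1.6; ranks 1–2 are 179, 183; interpolating gives 181.4.
P70: r = 11.2; ranks 11–12 are 309, 312; interpolating gives 309.6.
Difference: 309.6 − 181.4 = 128.2.

128.20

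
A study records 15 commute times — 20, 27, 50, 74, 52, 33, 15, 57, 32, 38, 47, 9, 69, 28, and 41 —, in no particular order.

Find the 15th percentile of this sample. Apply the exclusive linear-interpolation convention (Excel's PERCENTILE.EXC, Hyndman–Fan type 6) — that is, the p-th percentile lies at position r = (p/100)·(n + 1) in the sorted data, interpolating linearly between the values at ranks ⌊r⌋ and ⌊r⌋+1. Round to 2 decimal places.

Sorted: 9, 15, 20, 27, 28, 32, 33, 38, 41, 47, 50, 52, 57, 69, 74.
n = 15.
r = (15/100)·(15 + 1) = 2.4.
Rank 2 is 15 and rank 3 is 20.
Interpolate: 15 + 0.4·(20 − 15) = 15 + 0.4·5 = 17.

17.00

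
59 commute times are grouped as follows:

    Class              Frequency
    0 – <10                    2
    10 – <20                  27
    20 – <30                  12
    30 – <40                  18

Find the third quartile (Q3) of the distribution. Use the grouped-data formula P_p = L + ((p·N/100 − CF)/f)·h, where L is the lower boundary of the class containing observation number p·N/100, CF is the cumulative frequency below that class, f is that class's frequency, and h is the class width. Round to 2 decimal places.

N = 59; target position k = 75/100 · 59 = 44.25.
Cumulative frequencies: 2, 29, 41, 59.
Observation 44.25 falls in the class 30 – <40.
L = 30, CF = 41, f = 18, h = 10.
P75 = 30 + ((44.25 − 41)/18)·10 = 30 + 1.80556 = 31.8056.

31.81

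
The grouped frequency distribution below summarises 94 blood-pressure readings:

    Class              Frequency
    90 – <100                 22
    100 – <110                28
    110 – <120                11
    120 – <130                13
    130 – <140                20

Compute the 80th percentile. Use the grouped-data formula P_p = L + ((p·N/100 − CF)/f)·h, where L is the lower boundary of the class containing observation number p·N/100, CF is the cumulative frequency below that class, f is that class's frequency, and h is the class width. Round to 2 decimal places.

N = 94; target position k = 80/100 · 94 = 75.2.
Cumulative frequencies: 22, 50, 61, 74, 94.
Observation 75.2 falls in the class 130 – <140.
L = 130, CF = 74, f = 20, h = 10.
P80 = 130 + ((75.2 − 74)/20)·10 = 130 + 0.6 = 130.6.

130.60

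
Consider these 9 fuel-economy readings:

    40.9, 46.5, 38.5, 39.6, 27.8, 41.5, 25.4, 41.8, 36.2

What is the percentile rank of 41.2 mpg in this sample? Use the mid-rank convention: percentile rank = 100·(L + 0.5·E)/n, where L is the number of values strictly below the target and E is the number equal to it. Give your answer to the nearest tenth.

Sorted: 25.4, 27.8, 36.2, 38.5, 39.6, 40.9, 41.5, 41.8, 46.5.
Count below 41.2: L = 6; count equal: E = 0; n = 9.
Percentile rank = 100·(6 + 0.5·0)/9 = 100·6/9 = 66.67.

66.7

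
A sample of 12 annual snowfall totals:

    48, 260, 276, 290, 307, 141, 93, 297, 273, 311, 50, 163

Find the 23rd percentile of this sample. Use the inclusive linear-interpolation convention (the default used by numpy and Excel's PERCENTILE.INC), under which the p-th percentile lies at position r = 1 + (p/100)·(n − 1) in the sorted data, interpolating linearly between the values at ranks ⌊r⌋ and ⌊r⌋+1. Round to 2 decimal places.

118.44

Sorted: 48, 50, 93, 141, 163, 260, 273, 276, 290, 297, 307, 311.
n = 12.
r = 1 + (23/100)·(12 − 1) = 1 + 2.53 = 3.53.
Rank 3 is 93 and rank 4 is 141.
Interpolate: 93 + 0.53·(141 − 93) = 93 + 0.53·48 = 118.44.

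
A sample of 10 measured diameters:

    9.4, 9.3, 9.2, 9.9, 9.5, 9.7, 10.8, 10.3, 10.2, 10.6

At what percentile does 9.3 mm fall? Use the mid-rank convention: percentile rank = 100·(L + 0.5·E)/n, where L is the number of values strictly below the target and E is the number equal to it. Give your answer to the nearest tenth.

15.0

Sorted: 9.2, 9.3, 9.4, 9.5, 9.7, 9.9, 10.2, 10.3, 10.6, 10.8.
Count below 9.3: L = 1; count equal: E = 1; n = 10.
Percentile rank = 100·(1 + 0.5·1)/10 = 100·1.5/10 = 15.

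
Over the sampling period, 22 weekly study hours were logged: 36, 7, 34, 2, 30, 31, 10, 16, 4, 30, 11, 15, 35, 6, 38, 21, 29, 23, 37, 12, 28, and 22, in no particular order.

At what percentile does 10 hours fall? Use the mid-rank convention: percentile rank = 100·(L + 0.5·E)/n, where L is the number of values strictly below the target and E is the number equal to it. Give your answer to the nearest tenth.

20.5

Sorted: 2, 4, 6, 7, 10, 11, 12, 15, 16, 21, 22, 23, 28, 29, 30, 30, 31, 34, 35, 36, 37, 38.
Count below 10: L = 4; count equal: E = 1; n = 22.
Percentile rank = 100·(4 + 0.5·1)/22 = 100·4.5/22 = 20.45.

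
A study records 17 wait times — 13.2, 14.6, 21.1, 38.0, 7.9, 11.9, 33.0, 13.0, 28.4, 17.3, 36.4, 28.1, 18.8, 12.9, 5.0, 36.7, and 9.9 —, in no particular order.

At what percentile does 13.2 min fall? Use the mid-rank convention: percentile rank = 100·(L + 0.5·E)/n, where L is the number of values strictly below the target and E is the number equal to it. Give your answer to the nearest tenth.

Sorted: 5.0, 7.9, 9.9, 11.9, 12.9, 13.0, 13.2, 14.6, 17.3, 18.8, 21.1, 28.1, 28.4, 33.0, 36.4, 36.7, 38.0.
Count below 13.2: L = 6; count equal: E = 1; n = 17.
Percentile rank = 100·(6 + 0.5·1)/17 = 100·6.5/17 = 38.24.

38.2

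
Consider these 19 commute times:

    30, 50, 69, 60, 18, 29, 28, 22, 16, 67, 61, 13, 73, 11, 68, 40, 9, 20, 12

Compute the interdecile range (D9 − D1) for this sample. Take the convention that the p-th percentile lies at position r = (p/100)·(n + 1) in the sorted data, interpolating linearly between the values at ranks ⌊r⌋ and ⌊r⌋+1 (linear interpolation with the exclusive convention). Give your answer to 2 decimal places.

Sorted: 9, 11, 12, 13, 16, 18, 20, 22, 28, 29, 30, 40, 50, 60, 61, 67, 68, 69, 73.
n = 19.
P10: r = 2 (integer) → 11.
P90: r = 18 (integer) → 69.
Difference: 69 − 11 = 58.

58.00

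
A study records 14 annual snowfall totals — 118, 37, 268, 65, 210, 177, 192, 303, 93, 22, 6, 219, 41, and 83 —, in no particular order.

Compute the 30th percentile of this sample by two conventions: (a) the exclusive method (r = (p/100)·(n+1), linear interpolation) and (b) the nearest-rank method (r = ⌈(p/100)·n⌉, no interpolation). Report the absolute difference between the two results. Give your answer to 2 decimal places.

12.00

Sorted: 6, 22, 37, 41, 65, 83, 93, 118, 177, 192, 210, 219, 268, 303.
n = 14.
(a) r = 4.5; between ranks 4 (41) and 5 (65): 53.
(b) the nearest-rank method: rank 5 → 65.
|53 − 65| = 12.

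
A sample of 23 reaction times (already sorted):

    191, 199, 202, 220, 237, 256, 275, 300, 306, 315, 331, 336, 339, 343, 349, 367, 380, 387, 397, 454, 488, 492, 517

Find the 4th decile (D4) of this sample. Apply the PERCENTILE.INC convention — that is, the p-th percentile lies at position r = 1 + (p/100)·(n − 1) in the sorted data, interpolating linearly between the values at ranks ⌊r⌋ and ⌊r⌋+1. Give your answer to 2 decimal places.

313.20

n = 23.
r = 1 + (40/100)·(23 − 1) = 1 + 8.8 = 9.8.
Rank 9 is 306 and rank 10 is 315.
Interpolate: 306 + 0.8·(315 − 306) = 306 + 0.8·9 = 313.2.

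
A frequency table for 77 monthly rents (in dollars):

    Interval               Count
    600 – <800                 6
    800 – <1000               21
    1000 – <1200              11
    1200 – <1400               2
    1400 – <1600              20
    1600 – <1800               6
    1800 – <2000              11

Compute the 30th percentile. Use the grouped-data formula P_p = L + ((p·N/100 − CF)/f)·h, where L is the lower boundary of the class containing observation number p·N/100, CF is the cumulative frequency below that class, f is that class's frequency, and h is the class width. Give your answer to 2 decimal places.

962.86

N = 77; target position k = 30/100 · 77 = 23.1.
Cumulative frequencies: 6, 27, 38, 40, 60, 66, 77.
Observation 23.1 falls in the class 800 – <1000.
L = 800, CF = 6, f = 21, h = 200.
P30 = 800 + ((23.1 − 6)/21)·200 = 800 + 162.857 = 962.857.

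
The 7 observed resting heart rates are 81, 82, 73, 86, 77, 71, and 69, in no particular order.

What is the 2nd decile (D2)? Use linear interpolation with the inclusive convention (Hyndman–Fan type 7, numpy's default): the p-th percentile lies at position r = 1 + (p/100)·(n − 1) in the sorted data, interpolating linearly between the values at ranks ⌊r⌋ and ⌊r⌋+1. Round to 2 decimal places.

Sorted: 69, 71, 73, 77, 81, 82, 86.
n = 7.
r = 1 + (20/100)·(7 − 1) = 1 + 1.2 = 2.2.
Rank 2 is 71 and rank 3 is 73.
Interpolate: 71 + 0.2·(73 − 71) = 71 + 0.2·2 = 71.4.

71.40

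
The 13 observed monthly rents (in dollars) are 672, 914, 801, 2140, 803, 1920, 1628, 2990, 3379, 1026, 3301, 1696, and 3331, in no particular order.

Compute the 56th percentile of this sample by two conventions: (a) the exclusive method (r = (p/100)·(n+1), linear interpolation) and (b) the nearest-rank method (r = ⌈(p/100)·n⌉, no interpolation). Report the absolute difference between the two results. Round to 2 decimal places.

35.84

Sorted: 672, 801, 803, 914, 1026, 1628, 1696, 1920, 2140, 2990, 3301, 3331, 3379.
n = 13.
(a) r = 7.84; between ranks 7 (1696) and 8 (1920): 1884.16.
(b) the nearest-rank method: rank 8 → 1920.
|1884.16 − 1920| = 35.84.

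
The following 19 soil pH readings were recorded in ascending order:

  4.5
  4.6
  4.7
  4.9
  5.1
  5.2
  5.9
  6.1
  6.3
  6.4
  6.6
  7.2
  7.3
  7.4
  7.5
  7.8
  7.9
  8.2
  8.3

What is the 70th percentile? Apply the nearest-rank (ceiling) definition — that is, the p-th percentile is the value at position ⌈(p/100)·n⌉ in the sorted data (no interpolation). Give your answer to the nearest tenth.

7.4

n = 19.
Position = ⌈70/100 · 19⌉ = ⌈13.3⌉ = 14.
The value at rank 14 is 7.4.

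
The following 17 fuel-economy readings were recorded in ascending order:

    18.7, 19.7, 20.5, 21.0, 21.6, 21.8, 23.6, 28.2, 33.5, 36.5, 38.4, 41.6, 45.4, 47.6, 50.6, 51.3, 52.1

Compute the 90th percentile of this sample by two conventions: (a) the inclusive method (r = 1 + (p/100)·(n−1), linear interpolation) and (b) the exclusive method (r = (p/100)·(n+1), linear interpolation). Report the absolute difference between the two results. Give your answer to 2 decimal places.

n = 17.
(a) r = 15.4; between ranks 15 (50.6) and 16 (51.3): 50.88.
(b) r = 16.2; between ranks 16 (51.3) and 17 (52.1): 51.46.
|50.88 − 51.46| = 0.58.

0.58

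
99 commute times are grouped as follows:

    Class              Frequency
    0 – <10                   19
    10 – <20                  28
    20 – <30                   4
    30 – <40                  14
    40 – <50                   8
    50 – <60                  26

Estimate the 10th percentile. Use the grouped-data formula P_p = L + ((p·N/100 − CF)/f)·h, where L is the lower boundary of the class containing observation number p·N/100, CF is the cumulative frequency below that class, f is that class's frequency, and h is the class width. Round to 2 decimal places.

N = 99; target position k = 10/100 · 99 = 9.9.
Cumulative frequencies: 19, 47, 51, 65, 73, 99.
Observation 9.9 falls in the class 0 – <10.
L = 0, CF = 0, f = 19, h = 10.
P10 = 0 + ((9.9 − 0)/19)·10 = 0 + 5.21053 = 5.21053.

5.21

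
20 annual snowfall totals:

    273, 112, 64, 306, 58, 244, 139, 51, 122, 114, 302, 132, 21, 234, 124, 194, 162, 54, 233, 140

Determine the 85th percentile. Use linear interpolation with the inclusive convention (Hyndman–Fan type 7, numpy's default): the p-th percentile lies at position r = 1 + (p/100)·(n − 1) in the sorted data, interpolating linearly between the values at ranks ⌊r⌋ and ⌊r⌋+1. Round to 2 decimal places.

Sorted: 21, 51, 54, 58, 64, 112, 114, 122, 124, 132, 139, 140, 162, 194, 233, 234, 244, 273, 302, 306.
n = 20.
r = 1 + (85/100)·(20 − 1) = 1 + 16.15 = 17.15.
Rank 17 is 244 and rank 18 is 273.
Interpolate: 244 + 0.15·(273 − 244) = 244 + 0.15·29 = 248.35.

248.35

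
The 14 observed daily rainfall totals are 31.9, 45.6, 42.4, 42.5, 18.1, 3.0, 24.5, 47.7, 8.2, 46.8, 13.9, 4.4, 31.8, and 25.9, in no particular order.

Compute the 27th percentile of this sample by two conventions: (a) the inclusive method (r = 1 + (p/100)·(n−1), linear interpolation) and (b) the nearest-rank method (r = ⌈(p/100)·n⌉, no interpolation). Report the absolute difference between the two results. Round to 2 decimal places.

2.14

Sorted: 3.0, 4.4, 8.2, 13.9, 18.1, 24.5, 25.9, 31.8, 31.9, 42.4, 42.5, 45.6, 46.8, 47.7.
n = 14.
(a) r = 4.51; between ranks 4 (13.9) and 5 (18.1): 16.042.
(b) the nearest-rank method: rank 4 → 13.9.
|16.042 − 13.9| = 2.142.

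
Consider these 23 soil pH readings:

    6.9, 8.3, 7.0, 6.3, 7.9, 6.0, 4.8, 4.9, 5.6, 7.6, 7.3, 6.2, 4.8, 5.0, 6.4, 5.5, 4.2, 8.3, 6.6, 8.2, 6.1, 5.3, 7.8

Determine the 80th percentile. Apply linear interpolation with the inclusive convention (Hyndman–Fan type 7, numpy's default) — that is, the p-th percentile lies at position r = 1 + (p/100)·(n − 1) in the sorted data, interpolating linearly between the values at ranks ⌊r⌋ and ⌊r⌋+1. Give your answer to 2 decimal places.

Sorted: 4.2, 4.8, 4.8, 4.9, 5.0, 5.3, 5.5, 5.6, 6.0, 6.1, 6.2, 6.3, 6.4, 6.6, 6.9, 7.0, 7.3, 7.6, 7.8, 7.9, 8.2, 8.3, 8.3.
n = 23.
r = 1 + (80/100)·(23 − 1) = 1 + 17.6 = 18.6.
Rank 18 is 7.6 and rank 19 is 7.8.
Interpolate: 7.6 + 0.6·(7.8 − 7.6) = 7.6 + 0.6·0.2 = 7.72.

7.72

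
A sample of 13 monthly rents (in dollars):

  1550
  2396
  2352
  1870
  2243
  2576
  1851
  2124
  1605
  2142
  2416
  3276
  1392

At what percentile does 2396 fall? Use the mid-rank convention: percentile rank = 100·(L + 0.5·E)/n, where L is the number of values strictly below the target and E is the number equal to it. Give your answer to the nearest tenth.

Sorted: 1392, 1550, 1605, 1851, 1870, 2124, 2142, 2243, 2352, 2396, 2416, 2576, 3276.
Count below 2396: L = 9; count equal: E = 1; n = 13.
Percentile rank = 100·(9 + 0.5·1)/13 = 100·9.5/13 = 73.08.

73.1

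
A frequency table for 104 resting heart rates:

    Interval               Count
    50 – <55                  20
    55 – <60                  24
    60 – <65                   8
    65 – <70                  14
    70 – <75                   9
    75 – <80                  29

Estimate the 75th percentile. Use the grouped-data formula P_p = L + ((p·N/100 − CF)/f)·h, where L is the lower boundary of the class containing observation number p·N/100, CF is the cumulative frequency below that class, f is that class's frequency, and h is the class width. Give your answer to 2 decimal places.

75.52

N = 104; target position k = 75/100 · 104 = 78.
Cumulative frequencies: 20, 44, 52, 66, 75, 104.
Observation 78 falls in the class 75 – <80.
L = 75, CF = 75, f = 29, h = 5.
P75 = 75 + ((78 − 75)/29)·5 = 75 + 0.517241 = 75.5172.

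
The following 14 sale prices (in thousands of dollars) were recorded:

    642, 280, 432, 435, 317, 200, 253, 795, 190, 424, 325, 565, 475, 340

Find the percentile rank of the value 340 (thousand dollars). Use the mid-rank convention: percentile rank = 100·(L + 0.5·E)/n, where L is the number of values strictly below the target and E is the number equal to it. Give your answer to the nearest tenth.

46.4

Sorted: 190, 200, 253, 280, 317, 325, 340, 424, 432, 435, 475, 565, 642, 795.
Count below 340: L = 6; count equal: E = 1; n = 14.
Percentile rank = 100·(6 + 0.5·1)/14 = 100·6.5/14 = 46.43.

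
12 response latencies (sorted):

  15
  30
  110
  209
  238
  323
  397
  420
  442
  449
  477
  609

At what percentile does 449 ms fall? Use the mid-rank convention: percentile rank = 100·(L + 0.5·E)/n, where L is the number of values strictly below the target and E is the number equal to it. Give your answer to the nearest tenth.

79.2

Count below 449: L = 9; count equal: E = 1; n = 12.
Percentile rank = 100·(9 + 0.5·1)/12 = 100·9.5/12 = 79.17.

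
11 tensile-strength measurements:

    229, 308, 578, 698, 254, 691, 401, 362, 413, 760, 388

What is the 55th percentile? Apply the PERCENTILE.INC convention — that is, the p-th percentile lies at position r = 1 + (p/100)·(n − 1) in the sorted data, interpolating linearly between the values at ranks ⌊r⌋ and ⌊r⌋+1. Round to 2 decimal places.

407.00

Sorted: 229, 254, 308, 362, 388, 401, 413, 578, 691, 698, 760.
n = 11.
r = 1 + (55/100)·(11 − 1) = 1 + 5.5 = 6.5.
Rank 6 is 401 and rank 7 is 413.
Interpolate: 401 + 0.5·(413 − 401) = 401 + 0.5·12 = 407.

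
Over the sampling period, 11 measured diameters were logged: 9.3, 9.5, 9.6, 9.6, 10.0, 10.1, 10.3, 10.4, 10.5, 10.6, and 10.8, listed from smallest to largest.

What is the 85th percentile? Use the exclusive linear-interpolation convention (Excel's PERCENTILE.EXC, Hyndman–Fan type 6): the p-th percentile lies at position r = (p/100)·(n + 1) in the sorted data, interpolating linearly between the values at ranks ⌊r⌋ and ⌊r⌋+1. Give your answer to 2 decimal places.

10.64

n = 11.
r = (85/100)·(11 + 1) = 10.2.
Rank 10 is 10.6 and rank 11 is 10.8.
Interpolate: 10.6 + 0.2·(10.8 − 10.6) = 10.6 + 0.2·0.2 = 10.64.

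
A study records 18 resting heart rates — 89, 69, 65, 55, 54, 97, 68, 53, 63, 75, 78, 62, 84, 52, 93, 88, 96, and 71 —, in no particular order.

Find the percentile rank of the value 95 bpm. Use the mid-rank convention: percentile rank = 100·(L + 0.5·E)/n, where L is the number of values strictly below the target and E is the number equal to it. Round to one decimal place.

88.9

Sorted: 52, 53, 54, 55, 62, 63, 65, 68, 69, 71, 75, 78, 84, 88, 89, 93, 96, 97.
Count below 95: L = 16; count equal: E = 0; n = 18.
Percentile rank = 100·(16 + 0.5·0)/18 = 100·16/18 = 88.89.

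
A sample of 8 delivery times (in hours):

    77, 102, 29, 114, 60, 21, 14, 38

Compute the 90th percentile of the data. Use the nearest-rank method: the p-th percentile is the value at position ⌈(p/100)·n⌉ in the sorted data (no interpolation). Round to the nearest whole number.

Sorted: 14, 21, 29, 38, 60, 77, 102, 114.
n = 8.
Position = ⌈90/100 · 8⌉ = ⌈7.2⌉ = 8.
The value at rank 8 is 114.

114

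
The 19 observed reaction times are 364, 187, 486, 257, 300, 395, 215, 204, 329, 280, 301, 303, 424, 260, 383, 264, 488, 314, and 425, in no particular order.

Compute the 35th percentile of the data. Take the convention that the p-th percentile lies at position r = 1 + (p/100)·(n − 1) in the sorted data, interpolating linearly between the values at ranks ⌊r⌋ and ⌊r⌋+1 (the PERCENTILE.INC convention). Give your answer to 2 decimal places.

Sorted: 187, 204, 215, 257, 260, 264, 280, 300, 301, 303, 314, 329, 364, 383, 395, 424, 425, 486, 488.
n = 19.
r = 1 + (35/100)·(19 − 1) = 1 + 6.3 = 7.3.
Rank 7 is 280 and rank 8 is 300.
Interpolate: 280 + 0.3·(300 − 280) = 280 + 0.3·20 = 286.

286.00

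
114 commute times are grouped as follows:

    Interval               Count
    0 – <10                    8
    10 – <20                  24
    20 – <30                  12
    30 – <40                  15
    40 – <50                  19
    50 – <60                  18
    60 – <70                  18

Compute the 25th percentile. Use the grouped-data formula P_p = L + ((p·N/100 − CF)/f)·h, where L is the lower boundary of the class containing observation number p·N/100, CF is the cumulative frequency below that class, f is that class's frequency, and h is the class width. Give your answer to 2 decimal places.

N = 114; target position k = 25/100 · 114 = 28.5.
Cumulative frequencies: 8, 32, 44, 59, 78, 96, 114.
Observation 28.5 falls in the class 10 – <20.
L = 10, CF = 8, f = 24, h = 10.
P25 = 10 + ((28.5 − 8)/24)·10 = 10 + 8.54167 = 18.5417.

18.54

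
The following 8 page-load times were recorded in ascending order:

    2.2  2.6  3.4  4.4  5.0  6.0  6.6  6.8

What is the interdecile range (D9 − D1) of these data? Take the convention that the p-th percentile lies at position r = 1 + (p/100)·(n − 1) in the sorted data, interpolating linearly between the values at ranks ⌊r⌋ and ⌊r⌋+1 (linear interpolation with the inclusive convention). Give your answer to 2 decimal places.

4.18

n = 8.
P10: r = 1.7; ranks 1–2 are 2.2, 2.6; interpolating gives 2.48.
P90: r = 7.3; ranks 7–8 are 6.6, 6.8; interpolating gives 6.66.
Difference: 6.66 − 2.48 = 4.18.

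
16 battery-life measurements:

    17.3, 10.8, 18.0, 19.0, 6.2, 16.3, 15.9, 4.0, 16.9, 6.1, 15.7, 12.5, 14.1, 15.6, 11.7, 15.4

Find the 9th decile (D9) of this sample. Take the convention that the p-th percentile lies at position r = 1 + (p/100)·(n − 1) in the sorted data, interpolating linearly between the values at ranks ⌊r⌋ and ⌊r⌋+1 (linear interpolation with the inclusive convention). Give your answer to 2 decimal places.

Sorted: 4.0, 6.1, 6.2, 10.8, 11.7, 12.5, 14.1, 15.4, 15.6, 15.7, 15.9, 16.3, 16.9, 17.3, 18.0, 19.0.
n = 16.
r = 1 + (90/100)·(16 − 1) = 1 + 13.5 = 14.5.
Rank 14 is 17.3 and rank 15 is 18.0.
Interpolate: 17.3 + 0.5·(18.0 − 17.3) = 17.3 + 0.5·0.7 = 17.65.

17.65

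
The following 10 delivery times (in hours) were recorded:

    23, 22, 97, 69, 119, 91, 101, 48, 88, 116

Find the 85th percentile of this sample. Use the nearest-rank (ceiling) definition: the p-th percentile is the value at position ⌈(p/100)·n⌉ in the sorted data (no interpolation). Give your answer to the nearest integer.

116

Sorted: 22, 23, 48, 69, 88, 91, 97, 101, 116, 119.
n = 10.
Position = ⌈85/100 · 10⌉ = ⌈8.5⌉ = 9.
The value at rank 9 is 116.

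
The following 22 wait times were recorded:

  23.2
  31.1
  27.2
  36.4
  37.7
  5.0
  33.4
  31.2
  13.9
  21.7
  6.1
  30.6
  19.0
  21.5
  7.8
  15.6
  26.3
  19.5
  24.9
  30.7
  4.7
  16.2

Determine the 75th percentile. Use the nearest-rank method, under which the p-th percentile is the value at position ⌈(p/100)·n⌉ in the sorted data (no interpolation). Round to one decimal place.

Sorted: 4.7, 5.0, 6.1, 7.8, 13.9, 15.6, 16.2, 19.0, 19.5, 21.5, 21.7, 23.2, 24.9, 26.3, 27.2, 30.6, 30.7, 31.1, 31.2, 33.4, 36.4, 37.7.
n = 22.
Position = ⌈75/100 · 22⌉ = ⌈16.5⌉ = 17.
The value at rank 17 is 30.7.

30.7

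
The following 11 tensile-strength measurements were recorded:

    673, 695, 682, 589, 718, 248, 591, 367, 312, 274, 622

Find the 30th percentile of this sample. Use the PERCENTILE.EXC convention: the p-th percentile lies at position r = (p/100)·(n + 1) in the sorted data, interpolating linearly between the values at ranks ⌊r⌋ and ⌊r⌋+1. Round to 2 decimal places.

Sorted: 248, 274, 312, 367, 589, 591, 622, 673, 682, 695, 718.
n = 11.
r = (30/100)·(11 + 1) = 3.6.
Rank 3 is 312 and rank 4 is 367.
Interpolate: 312 + 0.6·(367 − 312) = 312 + 0.6·55 = 345.

345.00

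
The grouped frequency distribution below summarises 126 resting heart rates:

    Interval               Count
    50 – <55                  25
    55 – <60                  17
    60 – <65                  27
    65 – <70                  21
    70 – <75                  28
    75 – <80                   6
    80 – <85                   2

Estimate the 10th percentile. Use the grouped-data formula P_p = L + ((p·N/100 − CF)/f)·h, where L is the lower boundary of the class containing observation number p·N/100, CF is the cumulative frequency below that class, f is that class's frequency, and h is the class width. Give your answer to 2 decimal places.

N = 126; target position k = 10/100 · 126 = 12.6.
Cumulative frequencies: 25, 42, 69, 90, 118, 124, 126.
Observation 12.6 falls in the class 50 – <55.
L = 50, CF = 0, f = 25, h = 5.
P10 = 50 + ((12.6 − 0)/25)·5 = 50 + 2.52 = 52.52.

52.52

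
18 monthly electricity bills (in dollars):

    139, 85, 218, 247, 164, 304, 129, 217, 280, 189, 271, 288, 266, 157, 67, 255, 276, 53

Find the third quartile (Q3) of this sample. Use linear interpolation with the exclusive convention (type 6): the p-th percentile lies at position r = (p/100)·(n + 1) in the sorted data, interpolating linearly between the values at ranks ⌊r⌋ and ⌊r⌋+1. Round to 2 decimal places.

Sorted: 53, 67, 85, 129, 139, 157, 164, 189, 217, 218, 247, 255, 266, 271, 276, 280, 288, 304.
n = 18.
r = (75/100)·(18 + 1) = 14.25.
Rank 14 is 271 and rank 15 is 276.
Interpolate: 271 + 0.25·(276 − 271) = 271 + 0.25·5 = 272.25.

272.25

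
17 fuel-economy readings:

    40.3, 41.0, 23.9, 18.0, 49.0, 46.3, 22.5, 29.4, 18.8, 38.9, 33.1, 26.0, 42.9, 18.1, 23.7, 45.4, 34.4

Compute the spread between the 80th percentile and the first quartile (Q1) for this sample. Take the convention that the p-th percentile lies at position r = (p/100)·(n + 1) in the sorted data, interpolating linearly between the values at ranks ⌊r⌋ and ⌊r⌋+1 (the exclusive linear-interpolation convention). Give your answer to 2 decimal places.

20.80

Sorted: 18.0, 18.1, 18.8, 22.5, 23.7, 23.9, 26.0, 29.4, 33.1, 34.4, 38.9, 40.3, 41.0, 42.9, 45.4, 46.3, 49.0.
n = 17.
P25: r = 4.5; ranks 4–5 are 22.5, 23.7; interpolating gives 23.1.
P80: r = 14.4; ranks 14–15 are 42.9, 45.4; interpolating gives 43.9.
Difference: 43.9 − 23.1 = 20.8.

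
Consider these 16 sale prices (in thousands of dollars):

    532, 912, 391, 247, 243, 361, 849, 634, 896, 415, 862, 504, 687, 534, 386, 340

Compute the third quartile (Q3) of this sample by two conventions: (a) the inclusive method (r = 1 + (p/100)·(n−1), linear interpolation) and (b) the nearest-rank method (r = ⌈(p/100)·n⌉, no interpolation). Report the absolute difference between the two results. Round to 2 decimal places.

40.50

Sorted: 243, 247, 340, 361, 386, 391, 415, 504, 532, 534, 634, 687, 849, 862, 896, 912.
n = 16.
(a) r = 12.25; between ranks 12 (687) and 13 (849): 727.5.
(b) the nearest-rank method: rank 12 → 687.
|727.5 − 687| = 40.5.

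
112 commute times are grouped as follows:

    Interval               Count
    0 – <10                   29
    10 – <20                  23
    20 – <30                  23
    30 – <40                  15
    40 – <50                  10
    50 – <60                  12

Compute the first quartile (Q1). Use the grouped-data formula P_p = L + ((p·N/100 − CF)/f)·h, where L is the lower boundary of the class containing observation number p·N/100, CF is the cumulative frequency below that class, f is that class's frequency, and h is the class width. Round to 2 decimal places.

N = 112; target position k = 25/100 · 112 = 28.
Cumulative frequencies: 29, 52, 75, 90, 100, 112.
Observation 28 falls in the class 0 – <10.
L = 0, CF = 0, f = 29, h = 10.
P25 = 0 + ((28 − 0)/29)·10 = 0 + 9.65517 = 9.65517.

9.66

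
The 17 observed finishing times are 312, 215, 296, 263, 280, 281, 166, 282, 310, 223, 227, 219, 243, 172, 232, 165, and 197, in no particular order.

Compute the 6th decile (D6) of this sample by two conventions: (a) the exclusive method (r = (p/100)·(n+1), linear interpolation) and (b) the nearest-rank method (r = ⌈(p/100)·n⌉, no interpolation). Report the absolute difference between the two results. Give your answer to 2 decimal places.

Sorted: 165, 166, 172, 197, 215, 219, 223, 227, 232, 243, 263, 280, 281, 282, 296, 310, 312.
n = 17.
(a) r = 10.8; between ranks 10 (243) and 11 (263): 259.
(b) the nearest-rank method: rank 11 → 263.
|259 − 263| = 4.

4.00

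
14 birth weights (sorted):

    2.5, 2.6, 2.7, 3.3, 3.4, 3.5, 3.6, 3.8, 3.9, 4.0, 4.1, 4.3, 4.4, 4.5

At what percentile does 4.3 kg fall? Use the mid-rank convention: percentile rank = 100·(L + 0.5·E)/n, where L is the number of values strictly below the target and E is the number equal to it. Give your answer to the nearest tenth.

82.1

Count below 4.3: L = 11; count equal: E = 1; n = 14.
Percentile rank = 100·(11 + 0.5·1)/14 = 100·11.5/14 = 82.14.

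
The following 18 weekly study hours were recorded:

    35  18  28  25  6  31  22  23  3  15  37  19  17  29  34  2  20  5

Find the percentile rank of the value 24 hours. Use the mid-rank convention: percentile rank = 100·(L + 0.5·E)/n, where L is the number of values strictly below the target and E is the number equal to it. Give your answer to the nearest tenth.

61.1

Sorted: 2, 3, 5, 6, 15, 17, 18, 19, 20, 22, 23, 25, 28, 29, 31, 34, 35, 37.
Count below 24: L = 11; count equal: E = 0; n = 18.
Percentile rank = 100·(11 + 0.5·0)/18 = 100·11/18 = 61.11.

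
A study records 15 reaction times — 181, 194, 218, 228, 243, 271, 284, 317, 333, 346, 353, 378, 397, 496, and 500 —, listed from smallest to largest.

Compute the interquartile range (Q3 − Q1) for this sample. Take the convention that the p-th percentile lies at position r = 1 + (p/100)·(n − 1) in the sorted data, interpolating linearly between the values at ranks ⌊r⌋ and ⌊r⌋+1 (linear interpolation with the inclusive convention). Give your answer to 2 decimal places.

n = 15.
P25: r = 4.5; ranks 4–5 are 228, 243; interpolating gives 235.5.
P75: r = 11.5; ranks 11–12 are 353, 378; interpolating gives 365.5.
Difference: 365.5 − 235.5 = 130.

130.00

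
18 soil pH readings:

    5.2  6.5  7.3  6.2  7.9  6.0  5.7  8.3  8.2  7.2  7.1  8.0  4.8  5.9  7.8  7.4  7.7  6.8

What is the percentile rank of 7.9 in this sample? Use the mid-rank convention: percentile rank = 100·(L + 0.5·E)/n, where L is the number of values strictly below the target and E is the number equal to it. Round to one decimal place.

Sorted: 4.8, 5.2, 5.7, 5.9, 6.0, 6.2, 6.5, 6.8, 7.1, 7.2, 7.3, 7.4, 7.7, 7.8, 7.9, 8.0, 8.2, 8.3.
Count below 7.9: L = 14; count equal: E = 1; n = 18.
Percentile rank = 100·(14 + 0.5·1)/18 = 100·14.5/18 = 80.56.

80.6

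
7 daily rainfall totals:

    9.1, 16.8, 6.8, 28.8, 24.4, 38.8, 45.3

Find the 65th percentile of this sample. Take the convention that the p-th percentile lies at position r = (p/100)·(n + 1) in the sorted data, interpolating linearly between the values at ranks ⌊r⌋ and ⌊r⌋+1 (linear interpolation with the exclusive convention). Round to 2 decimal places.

30.80

Sorted: 6.8, 9.1, 16.8, 24.4, 28.8, 38.8, 45.3.
n = 7.
r = (65/100)·(7 + 1) = 5.2.
Rank 5 is 28.8 and rank 6 is 38.8.
Interpolate: 28.8 + 0.2·(38.8 − 28.8) = 28.8 + 0.2·10 = 30.8.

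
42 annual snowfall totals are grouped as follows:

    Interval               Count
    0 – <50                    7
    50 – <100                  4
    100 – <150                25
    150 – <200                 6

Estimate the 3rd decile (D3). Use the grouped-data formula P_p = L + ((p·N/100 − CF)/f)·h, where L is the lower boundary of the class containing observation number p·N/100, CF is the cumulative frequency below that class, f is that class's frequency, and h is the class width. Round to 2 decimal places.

103.20

N = 42; target position k = 30/100 · 42 = 12.6.
Cumulative frequencies: 7, 11, 36, 42.
Observation 12.6 falls in the class 100 – <150.
L = 100, CF = 11, f = 25, h = 50.
P30 = 100 + ((12.6 − 11)/25)·50 = 100 + 3.2 = 103.2.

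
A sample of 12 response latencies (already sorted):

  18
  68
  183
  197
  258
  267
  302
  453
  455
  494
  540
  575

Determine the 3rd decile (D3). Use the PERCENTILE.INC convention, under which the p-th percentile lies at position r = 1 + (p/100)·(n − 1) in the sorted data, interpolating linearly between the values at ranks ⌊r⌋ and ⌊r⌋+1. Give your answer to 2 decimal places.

n = 12.
r = 1 + (30/100)·(12 − 1) = 1 + 3.3 = 4.3.
Rank 4 is 197 and rank 5 is 258.
Interpolate: 197 + 0.3·(258 − 197) = 197 + 0.3·61 = 215.3.

215.30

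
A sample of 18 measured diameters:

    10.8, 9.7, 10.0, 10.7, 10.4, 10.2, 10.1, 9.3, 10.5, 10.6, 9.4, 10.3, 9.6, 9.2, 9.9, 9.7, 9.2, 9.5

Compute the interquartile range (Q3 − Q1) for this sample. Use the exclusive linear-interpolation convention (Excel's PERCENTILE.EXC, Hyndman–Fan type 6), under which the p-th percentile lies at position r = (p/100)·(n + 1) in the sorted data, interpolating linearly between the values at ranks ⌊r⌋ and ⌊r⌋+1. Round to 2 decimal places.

0.95

Sorted: 9.2, 9.2, 9.3, 9.4, 9.5, 9.6, 9.7, 9.7, 9.9, 10.0, 10.1, 10.2, 10.3, 10.4, 10.5, 10.6, 10.7, 10.8.
n = 18.
P25: r = 4.75; ranks 4–5 are 9.4, 9.5; interpolating gives 9.475.
P75: r = 14.25; ranks 14–15 are 10.4, 10.5; interpolating gives 10.425.
Difference: 10.425 − 9.475 = 0.95.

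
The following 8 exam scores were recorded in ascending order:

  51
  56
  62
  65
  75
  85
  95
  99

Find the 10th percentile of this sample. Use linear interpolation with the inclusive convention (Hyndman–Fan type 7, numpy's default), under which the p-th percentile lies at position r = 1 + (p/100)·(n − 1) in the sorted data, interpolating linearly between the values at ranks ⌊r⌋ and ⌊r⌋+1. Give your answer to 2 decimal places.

54.50

n = 8.
r = 1 + (10/100)·(8 − 1) = 1 + 0.7 = 1.7.
Rank 1 is 51 and rank 2 is 56.
Interpolate: 51 + 0.7·(56 − 51) = 51 + 0.7·5 = 54.5.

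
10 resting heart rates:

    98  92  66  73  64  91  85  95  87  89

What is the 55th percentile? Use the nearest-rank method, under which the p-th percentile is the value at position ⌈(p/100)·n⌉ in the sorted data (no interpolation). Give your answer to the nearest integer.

89

Sorted: 64, 66, 73, 85, 87, 89, 91, 92, 95, 98.
n = 10.
Position = ⌈55/100 · 10⌉ = ⌈5.5⌉ = 6.
The value at rank 6 is 89.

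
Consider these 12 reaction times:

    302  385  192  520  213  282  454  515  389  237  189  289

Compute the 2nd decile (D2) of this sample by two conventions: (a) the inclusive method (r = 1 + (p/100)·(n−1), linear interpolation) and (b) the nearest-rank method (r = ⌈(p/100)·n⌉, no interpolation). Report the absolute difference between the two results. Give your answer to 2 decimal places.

4.80

Sorted: 189, 192, 213, 237, 282, 289, 302, 385, 389, 454, 515, 520.
n = 12.
(a) r = 3.2; between ranks 3 (213) and 4 (237): 217.8.
(b) the nearest-rank method: rank 3 → 213.
|217.8 − 213| = 4.8.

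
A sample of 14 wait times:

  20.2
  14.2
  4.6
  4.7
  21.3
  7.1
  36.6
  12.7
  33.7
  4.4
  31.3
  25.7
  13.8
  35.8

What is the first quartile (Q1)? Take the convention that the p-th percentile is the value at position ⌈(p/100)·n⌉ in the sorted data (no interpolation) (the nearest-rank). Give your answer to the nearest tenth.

7.1

Sorted: 4.4, 4.6, 4.7, 7.1, 12.7, 13.8, 14.2, 20.2, 21.3, 25.7, 31.3, 33.7, 35.8, 36.6.
n = 14.
Position = ⌈25/100 · 14⌉ = ⌈3.5⌉ = 4.
The value at rank 4 is 7.1.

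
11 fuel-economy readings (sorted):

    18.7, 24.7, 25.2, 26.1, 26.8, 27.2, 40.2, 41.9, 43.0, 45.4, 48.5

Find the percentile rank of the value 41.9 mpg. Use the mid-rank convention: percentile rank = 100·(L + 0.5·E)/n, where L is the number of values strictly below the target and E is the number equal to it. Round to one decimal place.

68.2

Count below 41.9: L = 7; count equal: E = 1; n = 11.
Percentile rank = 100·(7 + 0.5·1)/11 = 100·7.5/11 = 68.18.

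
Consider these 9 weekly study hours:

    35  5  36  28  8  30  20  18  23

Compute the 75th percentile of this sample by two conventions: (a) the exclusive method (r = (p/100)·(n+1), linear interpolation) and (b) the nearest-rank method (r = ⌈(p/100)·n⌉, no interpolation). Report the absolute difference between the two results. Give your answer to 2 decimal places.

Sorted: 5, 8, 18, 20, 23, 28, 30, 35, 36.
n = 9.
(a) r = 7.5; between ranks 7 (30) and 8 (35): 32.5.
(b) the nearest-rank method: rank 7 → 30.
|32.5 − 30| = 2.5.

2.50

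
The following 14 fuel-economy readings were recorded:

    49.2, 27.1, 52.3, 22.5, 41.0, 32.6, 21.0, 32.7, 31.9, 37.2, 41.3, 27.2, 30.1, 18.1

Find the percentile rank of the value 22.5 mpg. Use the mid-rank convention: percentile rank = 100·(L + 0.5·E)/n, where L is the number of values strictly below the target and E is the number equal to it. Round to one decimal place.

17.9

Sorted: 18.1, 21.0, 22.5, 27.1, 27.2, 30.1, 31.9, 32.6, 32.7, 37.2, 41.0, 41.3, 49.2, 52.3.
Count below 22.5: L = 2; count equal: E = 1; n = 14.
Percentile rank = 100·(2 + 0.5·1)/14 = 100·2.5/14 = 17.86.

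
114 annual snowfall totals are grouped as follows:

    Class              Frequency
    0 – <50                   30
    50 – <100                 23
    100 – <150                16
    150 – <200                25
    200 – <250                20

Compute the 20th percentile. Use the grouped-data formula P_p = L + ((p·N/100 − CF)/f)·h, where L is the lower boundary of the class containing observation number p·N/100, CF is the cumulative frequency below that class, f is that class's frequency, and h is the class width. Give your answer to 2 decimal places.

N = 114; target position k = 20/100 · 114 = 22.8.
Cumulative frequencies: 30, 53, 69, 94, 114.
Observation 22.8 falls in the class 0 – <50.
L = 0, CF = 0, f = 30, h = 50.
P20 = 0 + ((22.8 − 0)/30)·50 = 0 + 38 = 38.

38.00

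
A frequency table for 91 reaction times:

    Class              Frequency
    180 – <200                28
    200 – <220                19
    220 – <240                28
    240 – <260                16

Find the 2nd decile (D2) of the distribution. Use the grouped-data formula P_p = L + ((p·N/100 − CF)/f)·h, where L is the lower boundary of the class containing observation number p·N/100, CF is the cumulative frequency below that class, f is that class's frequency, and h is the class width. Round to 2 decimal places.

193.00

N = 91; target position k = 20/100 · 91 = 18.2.
Cumulative frequencies: 28, 47, 75, 91.
Observation 18.2 falls in the class 180 – <200.
L = 180, CF = 0, f = 28, h = 20.
P20 = 180 + ((18.2 − 0)/28)·20 = 180 + 13 = 193.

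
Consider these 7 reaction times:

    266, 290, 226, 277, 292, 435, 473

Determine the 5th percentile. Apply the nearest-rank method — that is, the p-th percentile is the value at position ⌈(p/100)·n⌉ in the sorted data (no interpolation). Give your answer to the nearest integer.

226

Sorted: 226, 266, 277, 290, 292, 435, 473.
n = 7.
Position = ⌈5/100 · 7⌉ = ⌈0.35⌉ = 1.
The value at rank 1 is 226.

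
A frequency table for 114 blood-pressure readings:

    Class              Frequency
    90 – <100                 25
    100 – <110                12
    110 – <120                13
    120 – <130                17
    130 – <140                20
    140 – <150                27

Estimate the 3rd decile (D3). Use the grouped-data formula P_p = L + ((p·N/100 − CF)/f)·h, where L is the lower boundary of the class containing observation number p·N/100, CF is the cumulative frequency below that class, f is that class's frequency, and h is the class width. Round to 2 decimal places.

107.67

N = 114; target position k = 30/100 · 114 = 34.2.
Cumulative frequencies: 25, 37, 50, 67, 87, 114.
Observation 34.2 falls in the class 100 – <110.
L = 100, CF = 25, f = 12, h = 10.
P30 = 100 + ((34.2 − 25)/12)·10 = 100 + 7.66667 = 107.667.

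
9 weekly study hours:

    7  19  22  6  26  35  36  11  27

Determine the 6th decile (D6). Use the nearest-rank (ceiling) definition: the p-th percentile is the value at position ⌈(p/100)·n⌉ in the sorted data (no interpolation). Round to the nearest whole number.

26

Sorted: 6, 7, 11, 19, 22, 26, 27, 35, 36.
n = 9.
Position = ⌈60/100 · 9⌉ = ⌈5.4⌉ = 6.
The value at rank 6 is 26.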